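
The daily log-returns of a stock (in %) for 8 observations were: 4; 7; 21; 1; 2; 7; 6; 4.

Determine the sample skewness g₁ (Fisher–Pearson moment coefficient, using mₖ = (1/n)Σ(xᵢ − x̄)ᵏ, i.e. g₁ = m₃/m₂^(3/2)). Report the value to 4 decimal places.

1.7212

x̄ = (4 + 7 + 21 + 1 + 2 + 7 + 6 + 4) / 8 = 6.5000
deviations (xᵢ − x̄): -2.5000, 0.5000, 14.5000, -5.5000, -4.5000, 0.5000, -0.5000, -2.5000
Σ(xᵢ − x̄)² = 274.0000 ⇒ m₂ = 274.0000/8 = 34.25000
Σ(xᵢ − x̄)³ = 2760.0000 ⇒ m₃ = 2760.0000/8 = 345.00000
m₂^(3/2) = 34.25000^(1.5) = 200.44299
g₁ = m₃ / m₂^(3/2) = 345.00000 / 200.44299 ≈ 1.7212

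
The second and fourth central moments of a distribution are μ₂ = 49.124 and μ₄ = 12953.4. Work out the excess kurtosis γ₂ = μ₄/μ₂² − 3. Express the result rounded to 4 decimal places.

2.3678

μ₂² = 49.124² = 2413.16738
μ₄/μ₂² = 12953.4 / 2413.16738 = 5.36780
γ₂ = 5.36780 − 3 ≈ 2.3678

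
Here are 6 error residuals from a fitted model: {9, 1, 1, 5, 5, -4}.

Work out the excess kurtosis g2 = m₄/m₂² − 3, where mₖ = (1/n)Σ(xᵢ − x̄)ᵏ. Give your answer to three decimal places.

-0.821

x̄ = 2.8333
Σ(xᵢ − x̄)² = 100.8333 ⇒ m₂ = 16.80556
Σ(xᵢ − x̄)⁴ = 3693.1528 ⇒ m₄ = 615.52546
m₂² = 282.42670
g2 = m₄/m₂² − 3 = 2.17942 − 3 ≈ -0.821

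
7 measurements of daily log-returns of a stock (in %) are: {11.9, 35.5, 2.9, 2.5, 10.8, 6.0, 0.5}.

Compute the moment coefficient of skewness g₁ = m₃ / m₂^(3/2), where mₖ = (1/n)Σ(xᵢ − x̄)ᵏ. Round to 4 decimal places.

1.5380

x̄ = (11.9 + 35.5 + 2.9 + 2.5 + 10.8 + 6.0 + 0.5) / 7 = 10.0143
deviations (xᵢ − x̄): 1.8857, 25.4857, -7.1143, -7.5143, 0.7857, -4.0143, -9.5143
Σ(xᵢ − x̄)² = 867.4086 ⇒ m₂ = 867.4086/7 = 123.91551
Σ(xᵢ − x̄)³ = 14850.4103 ⇒ m₃ = 14850.4103/7 = 2121.48719
m₂^(3/2) = 123.91551^(1.5) = 1379.39454
g₁ = m₃ / m₂^(3/2) = 2121.48719 / 1379.39454 ≈ 1.5380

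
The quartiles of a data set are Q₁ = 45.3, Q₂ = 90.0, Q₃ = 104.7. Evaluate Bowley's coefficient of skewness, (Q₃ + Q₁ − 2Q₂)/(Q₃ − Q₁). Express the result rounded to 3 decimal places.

numerator: Q₃ + Q₁ − 2Q₂ = 104.7 + 45.3 − 2×90.0 = -30.0000
denominator: Q₃ − Q₁ = 104.7 − 45.3 = 59.4000
Bowley skewness = -30.0000 / 59.4000 ≈ -0.505

-0.505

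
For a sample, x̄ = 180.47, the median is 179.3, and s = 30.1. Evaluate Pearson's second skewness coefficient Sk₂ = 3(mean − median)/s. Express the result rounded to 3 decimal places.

Sk₂ = 3(180.47 − 179.3) / 30.1 = 3 × 1.1700 / 30.1
    = 3.5100 / 30.1 ≈ 0.117

0.117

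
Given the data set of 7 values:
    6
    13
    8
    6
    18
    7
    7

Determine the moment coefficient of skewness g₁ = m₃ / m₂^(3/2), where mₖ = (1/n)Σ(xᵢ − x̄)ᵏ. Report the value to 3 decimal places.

1.189

x̄ = (6 + 13 + 8 + 6 + 18 + 7 + 7) / 7 = 9.2857
deviations (xᵢ − x̄): -3.2857, 3.7143, -1.2857, -3.2857, 8.7143, -2.2857, -2.2857
Σ(xᵢ − x̄)² = 123.4286 ⇒ m₂ = 123.4286/7 = 17.63265
Σ(xᵢ − x̄)³ = 616.0408 ⇒ m₃ = 616.0408/7 = 88.00583
m₂^(3/2) = 17.63265^(1.5) = 74.04172
g₁ = m₃ / m₂^(3/2) = 88.00583 / 74.04172 ≈ 1.189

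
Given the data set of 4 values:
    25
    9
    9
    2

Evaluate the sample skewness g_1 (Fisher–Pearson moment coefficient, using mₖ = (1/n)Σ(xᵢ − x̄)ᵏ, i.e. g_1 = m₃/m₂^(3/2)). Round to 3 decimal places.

x̄ = (25 + 9 + 9 + 2) / 4 = 11.2500
deviations (xᵢ − x̄): 13.7500, -2.2500, -2.2500, -9.2500
Σ(xᵢ − x̄)² = 284.7500 ⇒ m₂ = 284.7500/4 = 71.18750
Σ(xᵢ − x̄)³ = 1785.3750 ⇒ m₃ = 1785.3750/4 = 446.34375
m₂^(3/2) = 71.18750^(1.5) = 600.62805
g_1 = m₃ / m₂^(3/2) = 446.34375 / 600.62805 ≈ 0.743

0.743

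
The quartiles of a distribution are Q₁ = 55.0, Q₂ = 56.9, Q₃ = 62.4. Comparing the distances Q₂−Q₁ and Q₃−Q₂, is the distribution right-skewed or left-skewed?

right-skewed

Q₂ − Q₁ = 1.9;  Q₃ − Q₂ = 5.5
Q₃ − Q₂ > Q₂ − Q₁ ⇒ the upper half is more spread out ⇒ right-skewed.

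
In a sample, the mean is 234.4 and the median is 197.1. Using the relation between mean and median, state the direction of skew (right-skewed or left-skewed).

mean − median = 234.4 − 197.1 = 37.3
mean > median ⇒ the longer tail is on the right ⇒ right-skewed (positively skewed).

right-skewed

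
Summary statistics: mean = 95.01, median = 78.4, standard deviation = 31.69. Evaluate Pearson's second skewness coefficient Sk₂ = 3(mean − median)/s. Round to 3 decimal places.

Sk₂ = 3(95.01 − 78.4) / 31.69 = 3 × 16.6100 / 31.69
    = 49.8300 / 31.69 ≈ 1.572

1.572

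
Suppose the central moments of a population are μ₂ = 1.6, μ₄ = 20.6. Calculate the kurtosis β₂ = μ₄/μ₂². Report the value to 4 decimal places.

μ₂² = 1.6² = 2.56000
μ₄/μ₂² = 20.6 / 2.56000 = 8.04687
β₂ ≈ 8.0469

8.0469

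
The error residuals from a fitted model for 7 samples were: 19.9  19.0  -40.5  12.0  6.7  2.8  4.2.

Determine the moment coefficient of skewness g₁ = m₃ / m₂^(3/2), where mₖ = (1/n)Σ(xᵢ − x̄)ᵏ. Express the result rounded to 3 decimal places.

-1.581

x̄ = (19.9 + 19.0 - 40.5 + 12.0 + 6.7 + 2.8 + 4.2) / 7 = 3.4429
deviations (xᵢ − x̄): 16.4571, 15.5571, -43.9429, 8.5571, 3.2571, -0.6429, 0.7571
Σ(xᵢ − x̄)² = 2528.6571 ⇒ m₂ = 2528.6571/7 = 361.23673
Σ(xᵢ − x̄)³ = -75968.8026 ⇒ m₃ = -75968.8026/7 = -10852.68609
m₂^(3/2) = 361.23673^(1.5) = 6865.74804
g₁ = m₃ / m₂^(3/2) = -10852.68609 / 6865.74804 ≈ -1.581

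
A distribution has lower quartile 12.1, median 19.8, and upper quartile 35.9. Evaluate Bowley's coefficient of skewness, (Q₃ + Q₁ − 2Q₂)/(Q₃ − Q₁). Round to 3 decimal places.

0.353

numerator: Q₃ + Q₁ − 2Q₂ = 35.9 + 12.1 − 2×19.8 = 8.4000
denominator: Q₃ − Q₁ = 35.9 − 12.1 = 23.8000
Bowley skewness = 8.4000 / 23.8000 ≈ 0.353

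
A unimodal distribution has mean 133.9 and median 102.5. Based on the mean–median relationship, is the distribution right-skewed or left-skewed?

right-skewed

mean − median = 133.9 − 102.5 = 31.4
mean > median ⇒ the longer tail is on the right ⇒ right-skewed (positively skewed).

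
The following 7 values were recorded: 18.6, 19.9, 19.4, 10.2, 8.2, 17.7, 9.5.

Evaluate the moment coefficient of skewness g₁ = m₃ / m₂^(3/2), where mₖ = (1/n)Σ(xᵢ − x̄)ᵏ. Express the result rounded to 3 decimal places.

-0.277

x̄ = (18.6 + 19.9 + 19.4 + 10.2 + 8.2 + 17.7 + 9.5) / 7 = 14.7857
deviations (xᵢ − x̄): 3.8143, 5.1143, 4.6143, -4.5857, -6.5857, 2.9143, -5.2857
Σ(xᵢ − x̄)² = 162.8286 ⇒ m₂ = 162.8286/7 = 23.26122
Σ(xᵢ − x̄)³ = -217.4826 ⇒ m₃ = -217.4826/7 = -31.06894
m₂^(3/2) = 23.26122^(1.5) = 112.18863
g₁ = m₃ / m₂^(3/2) = -31.06894 / 112.18863 ≈ -0.277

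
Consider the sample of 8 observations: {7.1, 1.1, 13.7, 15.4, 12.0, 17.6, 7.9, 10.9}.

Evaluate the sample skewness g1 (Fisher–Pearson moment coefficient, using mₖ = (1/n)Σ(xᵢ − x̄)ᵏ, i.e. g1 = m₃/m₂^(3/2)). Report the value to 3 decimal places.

-0.525

x̄ = (7.1 + 1.1 + 13.7 + 15.4 + 12.0 + 17.6 + 7.9 + 10.9) / 8 = 10.7125
deviations (xᵢ − x̄): -3.6125, -9.6125, 2.9875, 4.6875, 1.2875, 6.8875, -2.8125, 0.1875
Σ(xᵢ − x̄)² = 193.3888 ⇒ m₂ = 193.3888/8 = 24.17359
Σ(xᵢ − x̄)³ = -499.0591 ⇒ m₃ = -499.0591/8 = -62.38239
m₂^(3/2) = 24.17359^(1.5) = 118.85346
g1 = m₃ / m₂^(3/2) = -62.38239 / 118.85346 ≈ -0.525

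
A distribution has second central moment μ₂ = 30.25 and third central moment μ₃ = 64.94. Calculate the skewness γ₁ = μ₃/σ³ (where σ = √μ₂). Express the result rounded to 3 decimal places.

σ = √μ₂ = √30.25 = 5.50000
σ³ = μ₂^(3/2) = 166.37500
γ₁ = μ₃/σ³ = 64.94 / 166.37500 ≈ 0.390

0.390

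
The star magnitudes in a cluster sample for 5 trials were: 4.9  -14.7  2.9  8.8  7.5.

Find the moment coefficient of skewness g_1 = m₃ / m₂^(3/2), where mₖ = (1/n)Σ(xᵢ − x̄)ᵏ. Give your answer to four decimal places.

-1.2917

x̄ = (4.9 - 14.7 + 2.9 + 8.8 + 7.5) / 5 = 1.8800
deviations (xᵢ − x̄): 3.0200, -16.5800, 1.0200, 6.9200, 5.6200
Σ(xᵢ − x̄)² = 364.5280 ⇒ m₂ = 364.5280/5 = 72.90560
Σ(xᵢ − x̄)³ = -4020.2993 ⇒ m₃ = -4020.2993/5 = -804.05986
m₂^(3/2) = 72.90560^(1.5) = 622.50283
g_1 = m₃ / m₂^(3/2) = -804.05986 / 622.50283 ≈ -1.2917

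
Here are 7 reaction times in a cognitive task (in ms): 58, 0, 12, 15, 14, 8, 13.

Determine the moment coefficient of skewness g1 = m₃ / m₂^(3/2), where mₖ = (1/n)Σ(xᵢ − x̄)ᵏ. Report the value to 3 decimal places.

1.703

x̄ = (58 + 0 + 12 + 15 + 14 + 8 + 13) / 7 = 17.1429
deviations (xᵢ − x̄): 40.8571, -17.1429, -5.1429, -2.1429, -3.1429, -9.1429, -4.1429
Σ(xᵢ − x̄)² = 2104.8571 ⇒ m₂ = 2104.8571/7 = 300.69388
Σ(xᵢ − x̄)³ = 62152.8980 ⇒ m₃ = 62152.8980/7 = 8878.98542
m₂^(3/2) = 300.69388^(1.5) = 5214.19031
g1 = m₃ / m₂^(3/2) = 8878.98542 / 5214.19031 ≈ 1.703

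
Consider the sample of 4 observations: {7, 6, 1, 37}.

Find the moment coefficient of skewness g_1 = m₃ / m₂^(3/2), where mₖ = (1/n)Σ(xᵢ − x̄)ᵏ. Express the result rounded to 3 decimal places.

1.064

x̄ = (7 + 6 + 1 + 37) / 4 = 12.7500
deviations (xᵢ − x̄): -5.7500, -6.7500, -11.7500, 24.2500
Σ(xᵢ − x̄)² = 804.7500 ⇒ m₂ = 804.7500/4 = 201.18750
Σ(xᵢ − x̄)³ = 12140.6250 ⇒ m₃ = 12140.6250/4 = 3035.15625
m₂^(3/2) = 201.18750^(1.5) = 2853.65516
g_1 = m₃ / m₂^(3/2) = 3035.15625 / 2853.65516 ≈ 1.064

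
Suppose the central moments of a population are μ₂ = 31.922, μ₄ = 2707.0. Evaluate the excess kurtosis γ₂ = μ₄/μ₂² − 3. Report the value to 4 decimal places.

-0.3435

μ₂² = 31.922² = 1019.01408
μ₄/μ₂² = 2707.0 / 1019.01408 = 2.65649
γ₂ = 2.65649 − 3 ≈ -0.3435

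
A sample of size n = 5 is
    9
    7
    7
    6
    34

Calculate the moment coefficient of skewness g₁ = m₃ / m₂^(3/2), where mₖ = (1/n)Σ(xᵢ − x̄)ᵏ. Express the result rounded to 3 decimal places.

1.470

x̄ = (9 + 7 + 7 + 6 + 34) / 5 = 12.6000
deviations (xᵢ − x̄): -3.6000, -5.6000, -5.6000, -6.6000, 21.4000
Σ(xᵢ − x̄)² = 577.2000 ⇒ m₂ = 577.2000/5 = 115.44000
Σ(xᵢ − x̄)³ = 9114.9600 ⇒ m₃ = 9114.9600/5 = 1822.99200
m₂^(3/2) = 115.44000^(1.5) = 1240.32209
g₁ = m₃ / m₂^(3/2) = 1822.99200 / 1240.32209 ≈ 1.470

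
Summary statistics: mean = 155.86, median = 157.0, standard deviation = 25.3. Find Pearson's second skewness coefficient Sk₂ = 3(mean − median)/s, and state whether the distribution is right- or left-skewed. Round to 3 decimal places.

-0.135, left-skewed

Sk₂ = 3(155.86 − 157.0) / 25.3 = 3 × -1.1400 / 25.3
    = -3.4200 / 25.3 ≈ -0.135
Sk₂ < 0 ⇒ mean < median ⇒ left-skewed (negative skew).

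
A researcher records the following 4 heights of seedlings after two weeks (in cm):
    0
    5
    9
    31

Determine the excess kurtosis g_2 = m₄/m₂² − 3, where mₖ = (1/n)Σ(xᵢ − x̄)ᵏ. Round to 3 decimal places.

x̄ = 11.2500
Σ(xᵢ − x̄)² = 560.7500 ⇒ m₂ = 140.18750
Σ(xᵢ − x̄)⁴ = 169718.3281 ⇒ m₄ = 42429.58203
m₂² = 19652.53516
g_2 = m₄/m₂² − 3 = 2.15899 − 3 ≈ -0.841

-0.841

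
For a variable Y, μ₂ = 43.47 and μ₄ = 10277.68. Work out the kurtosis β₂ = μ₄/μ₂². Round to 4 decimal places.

μ₂² = 43.47² = 1889.64090
μ₄/μ₂² = 10277.68 / 1889.64090 = 5.43896
β₂ ≈ 5.4390

5.4390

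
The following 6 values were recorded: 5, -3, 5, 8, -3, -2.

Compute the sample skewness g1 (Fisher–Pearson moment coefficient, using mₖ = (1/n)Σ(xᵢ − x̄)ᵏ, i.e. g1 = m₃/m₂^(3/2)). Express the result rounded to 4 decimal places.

0.1420

x̄ = (5 - 3 + 5 + 8 - 3 - 2) / 6 = 1.6667
deviations (xᵢ − x̄): 3.3333, -4.6667, 3.3333, 6.3333, -4.6667, -3.6667
Σ(xᵢ − x̄)² = 119.3333 ⇒ m₂ = 119.3333/6 = 19.88889
Σ(xᵢ − x̄)³ = 75.5556 ⇒ m₃ = 75.5556/6 = 12.59259
m₂^(3/2) = 19.88889^(1.5) = 88.69840
g1 = m₃ / m₂^(3/2) = 12.59259 / 88.69840 ≈ 0.1420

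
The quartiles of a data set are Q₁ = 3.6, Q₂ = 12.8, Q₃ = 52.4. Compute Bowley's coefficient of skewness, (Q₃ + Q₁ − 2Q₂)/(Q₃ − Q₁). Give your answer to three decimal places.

numerator: Q₃ + Q₁ − 2Q₂ = 52.4 + 3.6 − 2×12.8 = 30.4000
denominator: Q₃ − Q₁ = 52.4 − 3.6 = 48.8000
Bowley skewness = 30.4000 / 48.8000 ≈ 0.623

0.623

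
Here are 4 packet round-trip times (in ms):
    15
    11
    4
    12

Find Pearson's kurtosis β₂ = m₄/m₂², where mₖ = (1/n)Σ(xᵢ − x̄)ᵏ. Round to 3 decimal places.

2.083

x̄ = 10.5000
Σ(xᵢ − x̄)² = 65.0000 ⇒ m₂ = 16.25000
Σ(xᵢ − x̄)⁴ = 2200.2500 ⇒ m₄ = 550.06250
m₂² = 264.06250
β₂ = m₄/m₂² = 550.06250 / 264.06250 ≈ 2.083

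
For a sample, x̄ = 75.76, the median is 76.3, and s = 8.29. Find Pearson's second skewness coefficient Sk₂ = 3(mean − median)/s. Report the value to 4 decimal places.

Sk₂ = 3(75.76 − 76.3) / 8.29 = 3 × -0.5400 / 8.29
    = -1.6200 / 8.29 ≈ -0.1954

-0.1954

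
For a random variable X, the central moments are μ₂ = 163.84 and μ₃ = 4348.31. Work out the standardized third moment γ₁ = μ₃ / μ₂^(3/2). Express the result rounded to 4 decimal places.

σ = √μ₂ = √163.84 = 12.80000
σ³ = μ₂^(3/2) = 2097.15200
γ₁ = μ₃/σ³ = 4348.31 / 2097.15200 ≈ 2.0734

2.0734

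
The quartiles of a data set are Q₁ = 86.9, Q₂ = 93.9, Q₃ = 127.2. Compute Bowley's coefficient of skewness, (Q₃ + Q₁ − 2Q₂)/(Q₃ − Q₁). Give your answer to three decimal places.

0.653

numerator: Q₃ + Q₁ − 2Q₂ = 127.2 + 86.9 − 2×93.9 = 26.3000
denominator: Q₃ − Q₁ = 127.2 − 86.9 = 40.3000
Bowley skewness = 26.3000 / 40.3000 ≈ 0.653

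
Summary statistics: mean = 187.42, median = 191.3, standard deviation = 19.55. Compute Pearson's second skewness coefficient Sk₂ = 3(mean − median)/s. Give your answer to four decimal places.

Sk₂ = 3(187.42 − 191.3) / 19.55 = 3 × -3.8800 / 19.55
    = -11.6400 / 19.55 ≈ -0.5954

-0.5954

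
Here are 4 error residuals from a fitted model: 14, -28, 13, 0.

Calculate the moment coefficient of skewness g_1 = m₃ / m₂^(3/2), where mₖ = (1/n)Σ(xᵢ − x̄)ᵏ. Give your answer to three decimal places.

x̄ = (14 - 28 + 13 + 0) / 4 = -0.2500
deviations (xᵢ − x̄): 14.2500, -27.7500, 13.2500, 0.2500
Σ(xᵢ − x̄)² = 1148.7500 ⇒ m₂ = 1148.7500/4 = 287.18750
Σ(xᵢ − x̄)³ = -16149.3750 ⇒ m₃ = -16149.3750/4 = -4037.34375
m₂^(3/2) = 287.18750^(1.5) = 4866.85379
g_1 = m₃ / m₂^(3/2) = -4037.34375 / 4866.85379 ≈ -0.830

-0.830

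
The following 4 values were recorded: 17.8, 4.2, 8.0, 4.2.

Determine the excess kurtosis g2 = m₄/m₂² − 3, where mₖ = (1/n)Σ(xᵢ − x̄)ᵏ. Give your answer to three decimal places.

-0.899

x̄ = 8.5500
Σ(xᵢ − x̄)² = 123.7100 ⇒ m₂ = 30.92750
Σ(xᵢ − x̄)⁴ = 8037.1549 ⇒ m₄ = 2009.28873
m₂² = 956.51026
g2 = m₄/m₂² − 3 = 2.10065 − 3 ≈ -0.899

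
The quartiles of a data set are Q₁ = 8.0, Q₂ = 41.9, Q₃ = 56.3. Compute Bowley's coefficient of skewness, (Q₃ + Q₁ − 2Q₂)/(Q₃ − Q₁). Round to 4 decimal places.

numerator: Q₃ + Q₁ − 2Q₂ = 56.3 + 8.0 − 2×41.9 = -19.5000
denominator: Q₃ − Q₁ = 56.3 − 8.0 = 48.3000
Bowley skewness = -19.5000 / 48.3000 ≈ -0.4037

-0.4037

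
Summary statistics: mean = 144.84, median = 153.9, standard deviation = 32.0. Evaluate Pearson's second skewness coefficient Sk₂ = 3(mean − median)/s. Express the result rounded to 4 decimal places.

Sk₂ = 3(144.84 − 153.9) / 32.0 = 3 × -9.0600 / 32.0
    = -27.1800 / 32.0 ≈ -0.8494

-0.8494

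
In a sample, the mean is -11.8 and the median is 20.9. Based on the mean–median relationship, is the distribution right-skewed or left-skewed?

left-skewed

mean − median = -11.8 − 20.9 = -32.7
mean < median ⇒ the longer tail is on the left ⇒ left-skewed (negatively skewed).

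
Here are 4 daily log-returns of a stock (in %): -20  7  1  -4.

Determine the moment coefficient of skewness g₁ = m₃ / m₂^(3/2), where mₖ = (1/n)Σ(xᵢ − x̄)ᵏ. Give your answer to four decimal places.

x̄ = (-20 + 7 + 1 - 4) / 4 = -4.0000
deviations (xᵢ − x̄): -16.0000, 11.0000, 5.0000, 0.0000
Σ(xᵢ − x̄)² = 402.0000 ⇒ m₂ = 402.0000/4 = 100.50000
Σ(xᵢ − x̄)³ = -2640.0000 ⇒ m₃ = -2640.0000/4 = -660.00000
m₂^(3/2) = 100.50000^(1.5) = 1007.50937
g₁ = m₃ / m₂^(3/2) = -660.00000 / 1007.50937 ≈ -0.6551

-0.6551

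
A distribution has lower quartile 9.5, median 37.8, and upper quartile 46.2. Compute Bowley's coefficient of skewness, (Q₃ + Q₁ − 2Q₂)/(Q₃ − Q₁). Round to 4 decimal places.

numerator: Q₃ + Q₁ − 2Q₂ = 46.2 + 9.5 − 2×37.8 = -19.9000
denominator: Q₃ − Q₁ = 46.2 − 9.5 = 36.7000
Bowley skewness = -19.9000 / 36.7000 ≈ -0.5422

-0.5422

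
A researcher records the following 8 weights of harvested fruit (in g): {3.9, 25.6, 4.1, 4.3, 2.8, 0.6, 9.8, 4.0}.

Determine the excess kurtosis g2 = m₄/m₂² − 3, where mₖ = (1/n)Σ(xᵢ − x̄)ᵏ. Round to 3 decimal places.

2.005

x̄ = 6.8875
Σ(xᵢ − x̄)² = 446.6088 ⇒ m₂ = 55.82609
Σ(xᵢ − x̄)⁴ = 124778.6917 ⇒ m₄ = 15597.33647
m₂² = 3116.55274
g2 = m₄/m₂² − 3 = 5.00468 − 3 ≈ 2.005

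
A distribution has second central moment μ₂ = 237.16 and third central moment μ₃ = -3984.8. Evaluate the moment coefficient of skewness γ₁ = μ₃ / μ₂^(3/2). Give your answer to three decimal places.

-1.091

σ = √μ₂ = √237.16 = 15.40000
σ³ = μ₂^(3/2) = 3652.26400
γ₁ = μ₃/σ³ = -3984.8 / 3652.26400 ≈ -1.091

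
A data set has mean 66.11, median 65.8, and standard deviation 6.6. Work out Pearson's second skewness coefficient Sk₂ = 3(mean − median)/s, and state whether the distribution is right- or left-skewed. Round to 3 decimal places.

Sk₂ = 3(66.11 − 65.8) / 6.6 = 3 × 0.3100 / 6.6
    = 0.9300 / 6.6 ≈ 0.141
Sk₂ > 0 ⇒ mean > median ⇒ right-skewed (positive skew).

0.141, right-skewed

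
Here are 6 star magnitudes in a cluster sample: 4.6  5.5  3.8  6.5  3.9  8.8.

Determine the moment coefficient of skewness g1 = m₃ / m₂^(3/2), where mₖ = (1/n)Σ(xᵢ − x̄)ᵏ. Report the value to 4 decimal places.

x̄ = (4.6 + 5.5 + 3.8 + 6.5 + 3.9 + 8.8) / 6 = 5.5167
deviations (xᵢ − x̄): -0.9167, -0.0167, -1.7167, 0.9833, -1.6167, 3.2833
Σ(xᵢ − x̄)² = 18.1483 ⇒ m₂ = 18.1483/6 = 3.02472
Σ(xᵢ − x̄)³ = 26.2916 ⇒ m₃ = 26.2916/6 = 4.38193
m₂^(3/2) = 3.02472^(1.5) = 5.26051
g1 = m₃ / m₂^(3/2) = 4.38193 / 5.26051 ≈ 0.8330

0.8330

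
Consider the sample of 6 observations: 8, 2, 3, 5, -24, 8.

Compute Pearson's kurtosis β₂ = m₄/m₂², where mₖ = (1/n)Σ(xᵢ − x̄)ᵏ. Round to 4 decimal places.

x̄ = 0.3333
Σ(xᵢ − x̄)² = 741.3333 ⇒ m₂ = 123.55556
Σ(xᵢ − x̄)⁴ = 358037.7778 ⇒ m₄ = 59672.96296
m₂² = 15265.97531
β₂ = m₄/m₂² = 59672.96296 / 15265.97531 ≈ 3.9089

3.9089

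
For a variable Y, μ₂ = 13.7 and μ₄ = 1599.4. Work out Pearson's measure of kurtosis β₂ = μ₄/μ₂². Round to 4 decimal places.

8.5215

μ₂² = 13.7² = 187.69000
μ₄/μ₂² = 1599.4 / 187.69000 = 8.52150
β₂ ≈ 8.5215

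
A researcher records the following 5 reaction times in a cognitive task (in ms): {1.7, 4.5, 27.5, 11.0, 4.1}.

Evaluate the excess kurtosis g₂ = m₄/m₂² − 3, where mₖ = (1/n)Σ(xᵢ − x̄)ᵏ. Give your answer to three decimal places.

-0.298

x̄ = 9.7600
Σ(xᵢ − x̄)² = 440.9120 ⇒ m₂ = 88.18240
Σ(xᵢ − x̄)⁴ = 105055.2828 ⇒ m₄ = 21011.05656
m₂² = 7776.13567
g₂ = m₄/m₂² − 3 = 2.70199 − 3 ≈ -0.298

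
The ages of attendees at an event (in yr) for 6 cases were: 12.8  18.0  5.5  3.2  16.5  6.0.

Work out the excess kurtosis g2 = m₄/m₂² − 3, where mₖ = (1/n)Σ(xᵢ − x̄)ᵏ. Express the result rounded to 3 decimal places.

-1.683

x̄ = 10.3333
Σ(xᵢ − x̄)² = 195.9133 ⇒ m₂ = 32.65222
Σ(xᵢ − x̄)⁴ = 8425.5326 ⇒ m₄ = 1404.25544
m₂² = 1066.16762
g2 = m₄/m₂² − 3 = 1.31711 − 3 ≈ -1.683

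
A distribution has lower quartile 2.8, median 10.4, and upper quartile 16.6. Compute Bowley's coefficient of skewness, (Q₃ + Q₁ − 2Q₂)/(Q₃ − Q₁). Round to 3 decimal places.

numerator: Q₃ + Q₁ − 2Q₂ = 16.6 + 2.8 − 2×10.4 = -1.4000
denominator: Q₃ − Q₁ = 16.6 − 2.8 = 13.8000
Bowley skewness = -1.4000 / 13.8000 ≈ -0.101

-0.101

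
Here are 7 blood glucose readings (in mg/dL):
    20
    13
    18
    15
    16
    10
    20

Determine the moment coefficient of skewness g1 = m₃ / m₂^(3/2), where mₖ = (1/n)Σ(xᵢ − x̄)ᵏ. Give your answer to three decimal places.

-0.385

x̄ = (20 + 13 + 18 + 15 + 16 + 10 + 20) / 7 = 16.0000
deviations (xᵢ − x̄): 4.0000, -3.0000, 2.0000, -1.0000, 0.0000, -6.0000, 4.0000
Σ(xᵢ − x̄)² = 82.0000 ⇒ m₂ = 82.0000/7 = 11.71429
Σ(xᵢ − x̄)³ = -108.0000 ⇒ m₃ = -108.0000/7 = -15.42857
m₂^(3/2) = 11.71429^(1.5) = 40.09348
g1 = m₃ / m₂^(3/2) = -15.42857 / 40.09348 ≈ -0.385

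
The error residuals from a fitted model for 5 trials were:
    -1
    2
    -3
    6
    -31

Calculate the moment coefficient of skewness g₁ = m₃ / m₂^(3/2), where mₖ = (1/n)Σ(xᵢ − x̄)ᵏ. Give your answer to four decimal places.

-1.2996

x̄ = (-1 + 2 - 3 + 6 - 31) / 5 = -5.4000
deviations (xᵢ − x̄): 4.4000, 7.4000, 2.4000, 11.4000, -25.6000
Σ(xᵢ − x̄)² = 865.2000 ⇒ m₂ = 865.2000/5 = 173.04000
Σ(xᵢ − x̄)³ = -14791.4400 ⇒ m₃ = -14791.4400/5 = -2958.28800
m₂^(3/2) = 173.04000^(1.5) = 2276.24896
g₁ = m₃ / m₂^(3/2) = -2958.28800 / 2276.24896 ≈ -1.2996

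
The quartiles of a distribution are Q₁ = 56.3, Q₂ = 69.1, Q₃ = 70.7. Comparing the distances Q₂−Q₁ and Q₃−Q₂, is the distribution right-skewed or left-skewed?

Q₂ − Q₁ = 12.8;  Q₃ − Q₂ = 1.6
Q₂ − Q₁ > Q₃ − Q₂ ⇒ the lower half is more spread out ⇒ left-skewed.

left-skewed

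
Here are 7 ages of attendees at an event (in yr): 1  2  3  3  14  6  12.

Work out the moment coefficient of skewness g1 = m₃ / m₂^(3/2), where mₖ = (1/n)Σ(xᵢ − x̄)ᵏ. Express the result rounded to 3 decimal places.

0.731

x̄ = (1 + 2 + 3 + 3 + 14 + 6 + 12) / 7 = 5.8571
deviations (xᵢ − x̄): -4.8571, -3.8571, -2.8571, -2.8571, 8.1429, 0.1429, 6.1429
Σ(xᵢ − x̄)² = 158.8571 ⇒ m₂ = 158.8571/7 = 22.69388
Σ(xᵢ − x̄)³ = 553.1020 ⇒ m₃ = 553.1020/7 = 79.01458
m₂^(3/2) = 22.69388^(1.5) = 108.10930
g1 = m₃ / m₂^(3/2) = 79.01458 / 108.10930 ≈ 0.731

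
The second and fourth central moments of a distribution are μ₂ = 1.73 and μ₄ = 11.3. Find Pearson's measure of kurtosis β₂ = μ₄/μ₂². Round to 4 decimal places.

μ₂² = 1.73² = 2.99290
μ₄/μ₂² = 11.3 / 2.99290 = 3.77560
β₂ ≈ 3.7756

3.7756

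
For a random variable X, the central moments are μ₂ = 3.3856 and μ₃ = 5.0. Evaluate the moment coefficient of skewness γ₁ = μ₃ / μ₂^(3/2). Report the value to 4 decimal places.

σ = √μ₂ = √3.3856 = 1.84000
σ³ = μ₂^(3/2) = 6.22950
γ₁ = μ₃/σ³ = 5.0 / 6.22950 ≈ 0.8026

0.8026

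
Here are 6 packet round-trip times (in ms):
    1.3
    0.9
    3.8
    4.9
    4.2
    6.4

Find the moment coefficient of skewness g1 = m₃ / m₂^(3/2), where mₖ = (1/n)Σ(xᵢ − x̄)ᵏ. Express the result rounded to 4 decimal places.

x̄ = (1.3 + 0.9 + 3.8 + 4.9 + 4.2 + 6.4) / 6 = 3.5833
deviations (xᵢ − x̄): -2.2833, -2.6833, 0.2167, 1.3167, 0.6167, 2.8167
Σ(xᵢ − x̄)² = 22.5083 ⇒ m₂ = 22.5083/6 = 3.75139
Σ(xᵢ − x̄)³ = -6.3516 ⇒ m₃ = -6.3516/6 = -1.05859
m₂^(3/2) = 3.75139^(1.5) = 7.26588
g1 = m₃ / m₂^(3/2) = -1.05859 / 7.26588 ≈ -0.1457

-0.1457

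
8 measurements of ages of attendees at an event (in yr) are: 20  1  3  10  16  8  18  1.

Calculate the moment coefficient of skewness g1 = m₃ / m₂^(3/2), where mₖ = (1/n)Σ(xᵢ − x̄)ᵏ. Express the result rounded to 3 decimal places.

0.129

x̄ = (20 + 1 + 3 + 10 + 16 + 8 + 18 + 1) / 8 = 9.6250
deviations (xᵢ − x̄): 10.3750, -8.6250, -6.6250, 0.3750, 6.3750, -1.6250, 8.3750, -8.6250
Σ(xᵢ − x̄)² = 413.8750 ⇒ m₂ = 413.8750/8 = 51.73438
Σ(xᵢ − x̄)³ = 385.0313 ⇒ m₃ = 385.0313/8 = 48.12891
m₂^(3/2) = 51.73438^(1.5) = 372.10783
g1 = m₃ / m₂^(3/2) = 48.12891 / 372.10783 ≈ 0.129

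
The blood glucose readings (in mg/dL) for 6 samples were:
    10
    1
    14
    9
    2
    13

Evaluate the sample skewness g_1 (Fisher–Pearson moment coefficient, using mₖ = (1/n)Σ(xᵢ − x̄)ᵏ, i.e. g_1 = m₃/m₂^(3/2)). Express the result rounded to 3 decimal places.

x̄ = (10 + 1 + 14 + 9 + 2 + 13) / 6 = 8.1667
deviations (xᵢ − x̄): 1.8333, -7.1667, 5.8333, 0.8333, -6.1667, 4.8333
Σ(xᵢ − x̄)² = 150.8333 ⇒ m₂ = 150.8333/6 = 25.13889
Σ(xᵢ − x̄)³ = -284.4444 ⇒ m₃ = -284.4444/6 = -47.40741
m₂^(3/2) = 25.13889^(1.5) = 126.04311
g_1 = m₃ / m₂^(3/2) = -47.40741 / 126.04311 ≈ -0.376

-0.376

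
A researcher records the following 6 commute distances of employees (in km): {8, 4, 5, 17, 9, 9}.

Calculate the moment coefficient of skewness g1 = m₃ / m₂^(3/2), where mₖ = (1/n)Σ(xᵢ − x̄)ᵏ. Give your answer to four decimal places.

0.9688

x̄ = (8 + 4 + 5 + 17 + 9 + 9) / 6 = 8.6667
deviations (xᵢ − x̄): -0.6667, -4.6667, -3.6667, 8.3333, 0.3333, 0.3333
Σ(xᵢ − x̄)² = 105.3333 ⇒ m₂ = 105.3333/6 = 17.55556
Σ(xᵢ − x̄)³ = 427.5556 ⇒ m₃ = 427.5556/6 = 71.25926
m₂^(3/2) = 17.55556^(1.5) = 73.55664
g1 = m₃ / m₂^(3/2) = 71.25926 / 73.55664 ≈ 0.9688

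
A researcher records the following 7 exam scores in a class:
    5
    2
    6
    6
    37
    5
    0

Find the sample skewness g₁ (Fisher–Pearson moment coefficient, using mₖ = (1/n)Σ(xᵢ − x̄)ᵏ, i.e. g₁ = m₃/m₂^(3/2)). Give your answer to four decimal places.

x̄ = (5 + 2 + 6 + 6 + 37 + 5 + 0) / 7 = 8.7143
deviations (xᵢ − x̄): -3.7143, -6.7143, -2.7143, -2.7143, 28.2857, -3.7143, -8.7143
Σ(xᵢ − x̄)² = 963.4286 ⇒ m₂ = 963.4286/7 = 137.63265
Σ(xᵢ − x̄)³ = 21523.9592 ⇒ m₃ = 21523.9592/7 = 3074.85131
m₂^(3/2) = 137.63265^(1.5) = 1614.66422
g₁ = m₃ / m₂^(3/2) = 3074.85131 / 1614.66422 ≈ 1.9043

1.9043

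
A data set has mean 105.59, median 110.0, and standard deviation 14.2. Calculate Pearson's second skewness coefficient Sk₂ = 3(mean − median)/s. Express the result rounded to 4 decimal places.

-0.9317

Sk₂ = 3(105.59 − 110.0) / 14.2 = 3 × -4.4100 / 14.2
    = -13.2300 / 14.2 ≈ -0.9317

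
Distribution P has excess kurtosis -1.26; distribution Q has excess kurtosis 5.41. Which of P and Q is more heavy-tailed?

Higher excess kurtosis ⇒ heavier tails relative to the normal distribution.
-1.26 vs 5.41: the larger is 5.41, so Q has heavier tails. (Q is leptokurtic — heavier-than-normal tails; the other is platykurtic.)

Q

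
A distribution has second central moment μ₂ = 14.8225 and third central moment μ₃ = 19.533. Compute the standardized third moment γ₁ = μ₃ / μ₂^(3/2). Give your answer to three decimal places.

σ = √μ₂ = √14.8225 = 3.85000
σ³ = μ₂^(3/2) = 57.06663
γ₁ = μ₃/σ³ = 19.533 / 57.06663 ≈ 0.342

0.342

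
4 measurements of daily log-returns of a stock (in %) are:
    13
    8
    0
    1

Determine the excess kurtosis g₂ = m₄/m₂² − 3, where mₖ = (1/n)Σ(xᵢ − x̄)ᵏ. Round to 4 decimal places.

x̄ = 5.5000
Σ(xᵢ − x̄)² = 113.0000 ⇒ m₂ = 28.25000
Σ(xᵢ − x̄)⁴ = 4528.2500 ⇒ m₄ = 1132.06250
m₂² = 798.06250
g₂ = m₄/m₂² − 3 = 1.41851 − 3 ≈ -1.5815

-1.5815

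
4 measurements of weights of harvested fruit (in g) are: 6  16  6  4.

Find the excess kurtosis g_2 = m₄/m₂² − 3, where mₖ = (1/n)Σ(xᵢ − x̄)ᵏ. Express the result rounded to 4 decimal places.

x̄ = 8.0000
Σ(xᵢ − x̄)² = 88.0000 ⇒ m₂ = 22.00000
Σ(xᵢ − x̄)⁴ = 4384.0000 ⇒ m₄ = 1096.00000
m₂² = 484.00000
g_2 = m₄/m₂² − 3 = 2.26446 − 3 ≈ -0.7355

-0.7355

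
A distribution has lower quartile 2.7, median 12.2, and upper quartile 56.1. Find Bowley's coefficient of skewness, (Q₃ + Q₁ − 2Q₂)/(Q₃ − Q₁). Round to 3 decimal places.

numerator: Q₃ + Q₁ − 2Q₂ = 56.1 + 2.7 − 2×12.2 = 34.4000
denominator: Q₃ − Q₁ = 56.1 − 2.7 = 53.4000
Bowley skewness = 34.4000 / 53.4000 ≈ 0.644

0.644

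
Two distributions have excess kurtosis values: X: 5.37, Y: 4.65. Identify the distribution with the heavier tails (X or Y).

X

Higher excess kurtosis ⇒ heavier tails relative to the normal distribution.
5.37 vs 4.65: the larger is 5.37, so X has heavier tails.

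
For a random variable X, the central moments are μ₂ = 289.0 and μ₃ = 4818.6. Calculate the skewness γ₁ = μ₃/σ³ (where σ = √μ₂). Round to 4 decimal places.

σ = √μ₂ = √289.0 = 17.00000
σ³ = μ₂^(3/2) = 4913.00000
γ₁ = μ₃/σ³ = 4818.6 / 4913.00000 ≈ 0.9808

0.9808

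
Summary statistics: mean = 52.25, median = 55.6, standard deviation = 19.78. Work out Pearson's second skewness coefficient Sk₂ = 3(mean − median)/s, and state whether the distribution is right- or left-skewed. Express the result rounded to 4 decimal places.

-0.5081, left-skewed

Sk₂ = 3(52.25 − 55.6) / 19.78 = 3 × -3.3500 / 19.78
    = -10.0500 / 19.78 ≈ -0.5081
Sk₂ < 0 ⇒ mean < median ⇒ left-skewed (negative skew).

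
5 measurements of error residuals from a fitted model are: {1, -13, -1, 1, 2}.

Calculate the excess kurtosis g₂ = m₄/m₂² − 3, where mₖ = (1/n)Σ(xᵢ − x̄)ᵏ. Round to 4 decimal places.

0.0942

x̄ = -2.0000
Σ(xᵢ − x̄)² = 156.0000 ⇒ m₂ = 31.20000
Σ(xᵢ − x̄)⁴ = 15060.0000 ⇒ m₄ = 3012.00000
m₂² = 973.44000
g₂ = m₄/m₂² − 3 = 3.09418 − 3 ≈ 0.0942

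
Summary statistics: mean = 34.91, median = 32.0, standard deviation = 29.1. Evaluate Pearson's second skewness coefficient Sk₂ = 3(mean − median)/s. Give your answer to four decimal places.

0.3000

Sk₂ = 3(34.91 − 32.0) / 29.1 = 3 × 2.9100 / 29.1
    = 8.7300 / 29.1 ≈ 0.3000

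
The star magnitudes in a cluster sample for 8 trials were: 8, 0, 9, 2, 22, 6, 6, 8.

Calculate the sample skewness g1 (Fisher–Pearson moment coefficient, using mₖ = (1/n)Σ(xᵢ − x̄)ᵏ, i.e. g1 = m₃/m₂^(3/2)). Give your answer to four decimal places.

x̄ = (8 + 0 + 9 + 2 + 22 + 6 + 6 + 8) / 8 = 7.6250
deviations (xᵢ − x̄): 0.3750, -7.6250, 1.3750, -5.6250, 14.3750, -1.6250, -1.6250, 0.3750
Σ(xᵢ − x̄)² = 303.8750 ⇒ m₂ = 303.8750/8 = 37.98438
Σ(xᵢ − x̄)³ = 2343.2813 ⇒ m₃ = 2343.2813/8 = 292.91016
m₂^(3/2) = 37.98438^(1.5) = 234.10327
g1 = m₃ / m₂^(3/2) = 292.91016 / 234.10327 ≈ 1.2512

1.2512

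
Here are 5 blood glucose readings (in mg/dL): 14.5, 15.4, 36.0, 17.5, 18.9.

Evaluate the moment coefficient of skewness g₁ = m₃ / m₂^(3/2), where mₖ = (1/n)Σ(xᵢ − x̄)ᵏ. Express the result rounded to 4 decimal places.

x̄ = (14.5 + 15.4 + 36.0 + 17.5 + 18.9) / 5 = 20.4600
deviations (xᵢ − x̄): -5.9600, -5.0600, 15.5400, -2.9600, -1.5600
Σ(xᵢ − x̄)² = 313.8120 ⇒ m₂ = 313.8120/5 = 62.76240
Σ(xᵢ − x̄)³ = 3381.7858 ⇒ m₃ = 3381.7858/5 = 676.35715
m₂^(3/2) = 62.76240^(1.5) = 497.22083
g₁ = m₃ / m₂^(3/2) = 676.35715 / 497.22083 ≈ 1.3603

1.3603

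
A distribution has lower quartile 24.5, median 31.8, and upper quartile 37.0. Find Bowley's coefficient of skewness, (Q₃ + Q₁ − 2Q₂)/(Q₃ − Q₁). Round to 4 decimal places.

-0.1680

numerator: Q₃ + Q₁ − 2Q₂ = 37.0 + 24.5 − 2×31.8 = -2.1000
denominator: Q₃ − Q₁ = 37.0 − 24.5 = 12.5000
Bowley skewness = -2.1000 / 12.5000 ≈ -0.1680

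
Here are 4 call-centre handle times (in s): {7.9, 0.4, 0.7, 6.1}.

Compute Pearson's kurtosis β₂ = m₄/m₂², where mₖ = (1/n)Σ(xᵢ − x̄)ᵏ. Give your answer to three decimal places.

1.149

x̄ = 3.7750
Σ(xᵢ − x̄)² = 43.2675 ⇒ m₂ = 10.81688
Σ(xᵢ − x̄)⁴ = 537.9075 ⇒ m₄ = 134.47686
m₂² = 117.00478
β₂ = m₄/m₂² = 134.47686 / 117.00478 ≈ 1.149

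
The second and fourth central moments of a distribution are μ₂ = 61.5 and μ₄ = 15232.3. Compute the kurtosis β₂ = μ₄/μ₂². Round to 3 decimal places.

4.027

μ₂² = 61.5² = 3782.25000
μ₄/μ₂² = 15232.3 / 3782.25000 = 4.02731
β₂ ≈ 4.027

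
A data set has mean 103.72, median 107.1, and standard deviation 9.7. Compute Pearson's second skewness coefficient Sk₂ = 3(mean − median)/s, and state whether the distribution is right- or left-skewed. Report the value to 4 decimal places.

Sk₂ = 3(103.72 − 107.1) / 9.7 = 3 × -3.3800 / 9.7
    = -10.1400 / 9.7 ≈ -1.0454
Sk₂ < 0 ⇒ mean < median ⇒ left-skewed (negative skew).

-1.0454, left-skewed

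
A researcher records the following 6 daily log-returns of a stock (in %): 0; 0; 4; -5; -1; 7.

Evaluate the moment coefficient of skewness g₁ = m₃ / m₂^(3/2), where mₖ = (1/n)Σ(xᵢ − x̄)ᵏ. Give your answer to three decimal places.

0.183

x̄ = (0 + 0 + 4 - 5 - 1 + 7) / 6 = 0.8333
deviations (xᵢ − x̄): -0.8333, -0.8333, 3.1667, -5.8333, -1.8333, 6.1667
Σ(xᵢ − x̄)² = 86.8333 ⇒ m₂ = 86.8333/6 = 14.47222
Σ(xᵢ − x̄)³ = 60.4444 ⇒ m₃ = 60.4444/6 = 10.07407
m₂^(3/2) = 14.47222^(1.5) = 55.05577
g₁ = m₃ / m₂^(3/2) = 10.07407 / 55.05577 ≈ 0.183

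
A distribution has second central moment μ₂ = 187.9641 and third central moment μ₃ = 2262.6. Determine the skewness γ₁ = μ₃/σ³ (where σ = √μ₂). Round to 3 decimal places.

0.878

σ = √μ₂ = √187.9641 = 13.71000
σ³ = μ₂^(3/2) = 2576.98781
γ₁ = μ₃/σ³ = 2262.6 / 2576.98781 ≈ 0.878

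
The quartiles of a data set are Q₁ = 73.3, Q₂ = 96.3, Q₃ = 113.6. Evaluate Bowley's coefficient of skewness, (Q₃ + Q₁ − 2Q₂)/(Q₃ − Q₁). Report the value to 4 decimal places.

numerator: Q₃ + Q₁ − 2Q₂ = 113.6 + 73.3 − 2×96.3 = -5.7000
denominator: Q₃ − Q₁ = 113.6 − 73.3 = 40.3000
Bowley skewness = -5.7000 / 40.3000 ≈ -0.1414

-0.1414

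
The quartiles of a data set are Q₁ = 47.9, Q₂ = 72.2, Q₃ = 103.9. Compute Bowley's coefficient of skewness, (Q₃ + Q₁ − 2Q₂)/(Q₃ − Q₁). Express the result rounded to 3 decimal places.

0.132

numerator: Q₃ + Q₁ − 2Q₂ = 103.9 + 47.9 − 2×72.2 = 7.4000
denominator: Q₃ − Q₁ = 103.9 − 47.9 = 56.0000
Bowley skewness = 7.4000 / 56.0000 ≈ 0.132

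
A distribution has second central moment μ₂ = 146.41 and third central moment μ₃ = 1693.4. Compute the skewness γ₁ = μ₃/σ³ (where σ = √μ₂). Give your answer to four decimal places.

0.9559

σ = √μ₂ = √146.41 = 12.10000
σ³ = μ₂^(3/2) = 1771.56100
γ₁ = μ₃/σ³ = 1693.4 / 1771.56100 ≈ 0.9559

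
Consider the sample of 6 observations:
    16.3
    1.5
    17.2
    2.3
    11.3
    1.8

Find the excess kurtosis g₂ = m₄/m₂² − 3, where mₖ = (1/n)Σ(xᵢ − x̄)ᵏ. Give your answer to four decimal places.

-1.7839

x̄ = 8.4000
Σ(xᵢ − x̄)² = 276.6400 ⇒ m₂ = 46.10667
Σ(xᵢ − x̄)⁴ = 15511.4596 ⇒ m₄ = 2585.24327
m₂² = 2125.82471
g₂ = m₄/m₂² − 3 = 1.21611 − 3 ≈ -1.7839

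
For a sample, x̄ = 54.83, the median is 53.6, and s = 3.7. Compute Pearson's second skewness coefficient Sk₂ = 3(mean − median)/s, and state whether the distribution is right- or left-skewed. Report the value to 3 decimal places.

0.997, right-skewed

Sk₂ = 3(54.83 − 53.6) / 3.7 = 3 × 1.2300 / 3.7
    = 3.6900 / 3.7 ≈ 0.997
Sk₂ > 0 ⇒ mean > median ⇒ right-skewed (positive skew).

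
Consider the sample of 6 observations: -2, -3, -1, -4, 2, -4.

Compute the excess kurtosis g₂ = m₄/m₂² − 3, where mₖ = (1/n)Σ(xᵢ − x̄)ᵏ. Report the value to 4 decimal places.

x̄ = -2.0000
Σ(xᵢ − x̄)² = 26.0000 ⇒ m₂ = 4.33333
Σ(xᵢ − x̄)⁴ = 290.0000 ⇒ m₄ = 48.33333
m₂² = 18.77778
g₂ = m₄/m₂² − 3 = 2.57396 − 3 ≈ -0.4260

-0.4260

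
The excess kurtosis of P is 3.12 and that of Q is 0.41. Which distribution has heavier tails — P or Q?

P

Higher excess kurtosis ⇒ heavier tails relative to the normal distribution.
3.12 vs 0.41: the larger is 3.12, so P has heavier tails.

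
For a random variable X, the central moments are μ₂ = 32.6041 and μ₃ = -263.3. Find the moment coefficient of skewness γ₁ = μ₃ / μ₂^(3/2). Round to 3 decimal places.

-1.414

σ = √μ₂ = √32.6041 = 5.71000
σ³ = μ₂^(3/2) = 186.16941
γ₁ = μ₃/σ³ = -263.3 / 186.16941 ≈ -1.414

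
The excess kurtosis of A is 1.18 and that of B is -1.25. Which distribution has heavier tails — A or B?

A

Higher excess kurtosis ⇒ heavier tails relative to the normal distribution.
1.18 vs -1.25: the larger is 1.18, so A has heavier tails. (A is leptokurtic — heavier-than-normal tails; the other is platykurtic.)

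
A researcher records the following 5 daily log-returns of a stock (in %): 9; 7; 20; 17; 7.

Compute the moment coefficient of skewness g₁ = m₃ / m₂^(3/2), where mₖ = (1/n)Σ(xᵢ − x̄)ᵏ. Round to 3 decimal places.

x̄ = (9 + 7 + 20 + 17 + 7) / 5 = 12.0000
deviations (xᵢ − x̄): -3.0000, -5.0000, 8.0000, 5.0000, -5.0000
Σ(xᵢ − x̄)² = 148.0000 ⇒ m₂ = 148.0000/5 = 29.60000
Σ(xᵢ − x̄)³ = 360.0000 ⇒ m₃ = 360.0000/5 = 72.00000
m₂^(3/2) = 29.60000^(1.5) = 161.04141
g₁ = m₃ / m₂^(3/2) = 72.00000 / 161.04141 ≈ 0.447

0.447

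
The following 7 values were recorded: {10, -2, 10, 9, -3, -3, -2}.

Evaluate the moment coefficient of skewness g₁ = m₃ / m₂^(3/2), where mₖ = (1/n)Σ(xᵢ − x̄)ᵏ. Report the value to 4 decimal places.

0.2846

x̄ = (10 - 2 + 10 + 9 - 3 - 3 - 2) / 7 = 2.7143
deviations (xᵢ − x̄): 7.2857, -4.7143, 7.2857, 6.2857, -5.7143, -5.7143, -4.7143
Σ(xᵢ − x̄)² = 255.4286 ⇒ m₂ = 255.4286/7 = 36.48980
Σ(xᵢ − x̄)³ = 439.1020 ⇒ m₃ = 439.1020/7 = 62.72886
m₂^(3/2) = 36.48980^(1.5) = 220.42312
g₁ = m₃ / m₂^(3/2) = 62.72886 / 220.42312 ≈ 0.2846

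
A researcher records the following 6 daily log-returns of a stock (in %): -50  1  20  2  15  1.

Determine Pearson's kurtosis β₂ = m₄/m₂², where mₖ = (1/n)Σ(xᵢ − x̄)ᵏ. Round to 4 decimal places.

3.5281

x̄ = -1.8333
Σ(xᵢ − x̄)² = 3110.8333 ⇒ m₂ = 518.47222
Σ(xᵢ − x̄)⁴ = 5690404.8194 ⇒ m₄ = 948400.80324
m₂² = 268813.44522
β₂ = m₄/m₂² = 948400.80324 / 268813.44522 ≈ 3.5281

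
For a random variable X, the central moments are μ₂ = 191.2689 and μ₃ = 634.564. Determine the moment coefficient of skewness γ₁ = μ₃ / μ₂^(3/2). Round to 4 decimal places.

0.2399

σ = √μ₂ = √191.2689 = 13.83000
σ³ = μ₂^(3/2) = 2645.24889
γ₁ = μ₃/σ³ = 634.564 / 2645.24889 ≈ 0.2399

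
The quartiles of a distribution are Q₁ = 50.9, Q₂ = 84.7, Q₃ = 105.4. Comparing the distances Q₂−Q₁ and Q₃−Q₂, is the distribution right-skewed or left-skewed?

left-skewed

Q₂ − Q₁ = 33.8;  Q₃ − Q₂ = 20.7
Q₂ − Q₁ > Q₃ − Q₂ ⇒ the lower half is more spread out ⇒ left-skewed.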